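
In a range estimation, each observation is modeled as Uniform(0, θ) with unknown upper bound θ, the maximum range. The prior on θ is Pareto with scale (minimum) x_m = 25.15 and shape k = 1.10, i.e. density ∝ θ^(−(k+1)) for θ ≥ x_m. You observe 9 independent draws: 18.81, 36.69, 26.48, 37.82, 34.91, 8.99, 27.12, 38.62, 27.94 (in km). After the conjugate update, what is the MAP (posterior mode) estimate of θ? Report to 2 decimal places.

A Pareto(scale x_m, shape k) prior on the upper bound θ of Uniform(0, θ) is conjugate: posterior is Pareto(max(x_m, max xᵢ), k + n).
Sample maximum = 38.62; prior scale x_m = 25.15 → posterior scale = max = 38.62.
Posterior shape = 1.10 + 9 = 10.10.
The Pareto density is decreasing on [x_m, ∞), so the mode is x_m = 38.62.

38.62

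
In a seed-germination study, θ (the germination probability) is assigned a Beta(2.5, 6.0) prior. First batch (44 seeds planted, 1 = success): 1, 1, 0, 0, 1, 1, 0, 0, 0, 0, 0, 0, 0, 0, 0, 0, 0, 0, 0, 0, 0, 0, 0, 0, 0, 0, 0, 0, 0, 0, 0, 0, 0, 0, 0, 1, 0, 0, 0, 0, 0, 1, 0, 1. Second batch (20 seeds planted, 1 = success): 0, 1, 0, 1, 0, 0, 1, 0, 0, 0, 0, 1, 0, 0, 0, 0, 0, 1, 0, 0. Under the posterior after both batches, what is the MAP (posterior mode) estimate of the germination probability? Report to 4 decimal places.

The Beta prior is conjugate to a Binomial/Bernoulli likelihood; the update adds successes to α and failures to β.
After batch 1: Beta(2.5+7, 6.0+37) = Beta(9.5, 43.0).
After batch 2: Beta(9.5+5, 43.0+15) = Beta(14.5, 58.0).
Mode of Beta(a,b) for a,b>1 is (a−1)/(a+b−2) = 13.5/70.5 = 0.1915.

0.1915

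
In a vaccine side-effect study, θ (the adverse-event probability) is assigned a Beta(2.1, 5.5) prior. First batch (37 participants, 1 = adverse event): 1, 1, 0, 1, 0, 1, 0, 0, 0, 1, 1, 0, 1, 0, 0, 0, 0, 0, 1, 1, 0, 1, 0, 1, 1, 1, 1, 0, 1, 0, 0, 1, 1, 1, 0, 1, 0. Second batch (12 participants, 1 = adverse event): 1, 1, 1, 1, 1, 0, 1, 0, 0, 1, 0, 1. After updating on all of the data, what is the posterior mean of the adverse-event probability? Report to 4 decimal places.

0.5141

The Beta prior is conjugate to a Binomial/Bernoulli likelihood; the update adds successes to α and failures to β.
After batch 1: Beta(2.1+19, 5.5+18) = Beta(21.1, 23.5).
After batch 2: Beta(21.1+8, 23.5+4) = Beta(29.1, 27.5).
Posterior mean = α/(α+β) = 29.1/56.6 = 0.5141.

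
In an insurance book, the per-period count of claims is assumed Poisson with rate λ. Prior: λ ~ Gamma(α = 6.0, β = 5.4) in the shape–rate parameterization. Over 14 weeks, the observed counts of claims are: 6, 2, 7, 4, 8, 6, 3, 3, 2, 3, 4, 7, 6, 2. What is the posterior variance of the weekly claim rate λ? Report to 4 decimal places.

With a Gamma(shape α, rate β) prior, the Poisson likelihood is conjugate: the posterior is Gamma(α + ΣXᵢ, β + n).
Sum of counts S = 63 over n = 14 weeks.
Posterior: Gamma(α+S, β+n) = Gamma(6.0+63, 5.4+14) = Gamma(69.0, 19.4).
Var = α/β² = 69.0/19.4² = 0.1833.

0.1833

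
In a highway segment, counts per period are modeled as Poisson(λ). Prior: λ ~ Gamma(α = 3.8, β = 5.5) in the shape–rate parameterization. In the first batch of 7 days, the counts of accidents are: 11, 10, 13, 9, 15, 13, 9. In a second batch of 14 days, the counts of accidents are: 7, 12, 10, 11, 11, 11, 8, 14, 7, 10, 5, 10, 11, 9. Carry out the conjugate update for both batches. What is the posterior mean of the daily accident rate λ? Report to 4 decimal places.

With a Gamma(shape α, rate β) prior, the Poisson likelihood is conjugate: the posterior is Gamma(α + ΣXᵢ, β + n).
Batch 1: sum of counts S = 80 over n = 7 days.
After batch 1: Gamma(α+S, β+n) = Gamma(3.8+80, 5.5+7) = Gamma(83.8, 12.5).
Batch 2: sum of counts S = 136 over n = 14 days.
After batch 2: Gamma(α+S, β+n) = Gamma(83.8+136, 12.5+14) = Gamma(219.8, 26.5).
Posterior mean = α/β = 219.8/26.5 = 8.2943.

8.2943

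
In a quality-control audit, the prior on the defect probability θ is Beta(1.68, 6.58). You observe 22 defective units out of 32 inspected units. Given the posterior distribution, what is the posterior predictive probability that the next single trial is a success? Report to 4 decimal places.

The Beta prior is conjugate to a Binomial/Bernoulli likelihood; the update adds successes to α and failures to β.
Posterior: Beta(α+k, β+n−k) = Beta(1.68+22, 6.58+10) = Beta(23.68, 16.58).
For a single future Bernoulli trial, P(success | data) = α/(α+β) = 0.5882.

0.5882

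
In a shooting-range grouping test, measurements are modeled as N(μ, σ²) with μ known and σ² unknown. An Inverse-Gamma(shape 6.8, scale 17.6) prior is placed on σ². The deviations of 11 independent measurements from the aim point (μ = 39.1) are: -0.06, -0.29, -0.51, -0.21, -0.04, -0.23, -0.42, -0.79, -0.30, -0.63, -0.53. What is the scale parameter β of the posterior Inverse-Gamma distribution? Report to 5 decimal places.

With known mean μ and an Inverse-Gamma(α, β) prior on σ², the Normal likelihood is conjugate: posterior is Inv-Gamma(α + n/2, β + Σ(xᵢ−μ)²/2).
Σ(xᵢ−μ)² = (-0.06)² + (-0.29)² + (-0.51)² + (-0.21)² + (-0.04)² + (-0.23)² + (-0.42)² + (-0.79)² + (-0.30)² + (-0.63)² + (-0.53)² = 2.0147.
Posterior: Inv-Gamma(6.8 + 11/2, 17.6 + 2.0147/2) = Inv-Gamma(12.30, 18.60735).
Posterior β = 18.60735.

18.60735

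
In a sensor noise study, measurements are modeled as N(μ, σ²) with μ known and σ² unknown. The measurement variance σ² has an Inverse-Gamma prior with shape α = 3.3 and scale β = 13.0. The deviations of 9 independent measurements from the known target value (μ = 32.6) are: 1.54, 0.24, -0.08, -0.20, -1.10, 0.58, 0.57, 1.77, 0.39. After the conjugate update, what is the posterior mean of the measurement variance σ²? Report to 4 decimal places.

With known mean μ and an Inverse-Gamma(α, β) prior on σ², the Normal likelihood is conjugate: posterior is Inv-Gamma(α + n/2, β + Σ(xᵢ−μ)²/2).
Σ(xᵢ−μ)² = (1.54)² + (0.24)² + (-0.08)² + (-0.20)² + (-1.10)² + (0.58)² + (0.57)² + (1.77)² + (0.39)² = 7.6319.
Posterior: Inv-Gamma(3.3 + 9/2, 13.0 + 7.6319/2) = Inv-Gamma(7.80, 16.81595).
E[σ²|data] = β/(α−1) = 16.81595/6.80 = 2.4729.

2.4729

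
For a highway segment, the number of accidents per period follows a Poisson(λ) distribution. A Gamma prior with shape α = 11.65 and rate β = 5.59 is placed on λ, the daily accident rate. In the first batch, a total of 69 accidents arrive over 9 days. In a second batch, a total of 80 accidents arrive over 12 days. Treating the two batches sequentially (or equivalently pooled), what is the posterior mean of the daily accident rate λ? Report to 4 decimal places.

6.0417

With a Gamma(shape α, rate β) prior, the Poisson likelihood is conjugate: the posterior is Gamma(α + ΣXᵢ, β + n).
After batch 1: Gamma(α+S, β+n) = Gamma(11.65+69, 5.59+9) = Gamma(80.65, 14.59).
After batch 2: Gamma(α+S, β+n) = Gamma(80.65+80, 14.59+12) = Gamma(160.65, 26.59).
Posterior mean = α/β = 160.65/26.59 = 6.0417.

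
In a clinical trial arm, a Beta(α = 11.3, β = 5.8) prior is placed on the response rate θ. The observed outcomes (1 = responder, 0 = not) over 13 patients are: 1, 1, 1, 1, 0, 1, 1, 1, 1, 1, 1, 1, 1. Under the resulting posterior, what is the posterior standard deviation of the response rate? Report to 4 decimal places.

The Beta prior is conjugate to a Binomial/Bernoulli likelihood; the update adds successes to α and failures to β.
Posterior: Beta(α+k, β+n−k) = Beta(11.3+12, 5.8+1) = Beta(23.3, 6.8).
Var = αβ/((α+β)²(α+β+1)) = 23.3·6.8/(30.1²·31.1) = 0.00562304; SD = √0.00562304 = 0.0750.

0.0750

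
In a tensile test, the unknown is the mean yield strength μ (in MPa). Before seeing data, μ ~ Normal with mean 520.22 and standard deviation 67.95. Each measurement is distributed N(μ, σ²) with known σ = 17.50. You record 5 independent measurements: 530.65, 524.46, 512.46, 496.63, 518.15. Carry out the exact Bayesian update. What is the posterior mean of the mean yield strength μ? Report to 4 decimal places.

516.5191

For Normal data with known variance σ², a Normal(μ₀, σ₀²) prior on μ is conjugate. Posterior precision = 1/σ₀² + n/σ²; posterior mean is the precision-weighted average of μ₀ and x̄.
Σxᵢ = 530.65 + 524.46 + 512.46 + 496.63 + 518.15 = 2582.35, so n·x̄ = 2582.35.
σ₀² = 67.95² = 4617.2025, σ² = 17.50² = 306.25; σ² + n·σ₀² = 306.25 + 5·4617.2025 = 23392.2625.
Posterior mean = (μ₀/σ₀² + n·x̄/σ²)/(1/σ₀² + n/σ²) = (σ²·μ₀ + σ₀²·n·x̄)/(σ² + n·σ₀²) = (306.25·520.22 + 4617.2025·2582.35)/23392.2625 = 12082550.250875/23392.2625 = 516.5191.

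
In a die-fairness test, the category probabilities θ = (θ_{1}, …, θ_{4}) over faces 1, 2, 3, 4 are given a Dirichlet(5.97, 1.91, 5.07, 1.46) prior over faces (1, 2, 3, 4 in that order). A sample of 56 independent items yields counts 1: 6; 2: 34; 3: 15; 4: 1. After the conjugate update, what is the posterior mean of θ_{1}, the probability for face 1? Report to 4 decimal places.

0.1700

The Dirichlet prior is conjugate to the Multinomial likelihood: each posterior αⱼ = prior αⱼ + observed count nⱼ.
Posterior concentration: (11.97, 35.91, 20.07, 2.46), total = 70.41.
E[θ_{1}|data] = α_{1}/Σα = 11.97/70.41 = 0.1700.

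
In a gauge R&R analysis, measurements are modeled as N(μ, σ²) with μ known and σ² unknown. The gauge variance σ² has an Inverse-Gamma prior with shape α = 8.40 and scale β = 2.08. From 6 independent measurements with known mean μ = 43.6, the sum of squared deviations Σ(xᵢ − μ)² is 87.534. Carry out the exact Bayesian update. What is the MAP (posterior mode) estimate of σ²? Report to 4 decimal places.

With known mean μ and an Inverse-Gamma(α, β) prior on σ², the Normal likelihood is conjugate: posterior is Inv-Gamma(α + n/2, β + Σ(xᵢ−μ)²/2).
Posterior: Inv-Gamma(8.40 + 6/2, 2.08 + 87.534/2) = Inv-Gamma(11.40, 45.8470).
Mode = β/(α+1) = 45.8470/12.40 = 3.6973.

3.6973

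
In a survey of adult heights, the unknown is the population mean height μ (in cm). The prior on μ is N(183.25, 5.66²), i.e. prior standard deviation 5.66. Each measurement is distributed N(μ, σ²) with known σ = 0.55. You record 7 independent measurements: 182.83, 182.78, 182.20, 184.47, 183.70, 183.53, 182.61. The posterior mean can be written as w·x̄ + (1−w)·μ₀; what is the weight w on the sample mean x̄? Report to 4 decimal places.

0.9987

For Normal data with known variance σ², a Normal(μ₀, σ₀²) prior on μ is conjugate. Posterior precision = 1/σ₀² + n/σ²; posterior mean is the precision-weighted average of μ₀ and x̄.
σ₀² = 5.66² = 32.0356, σ² = 0.55² = 0.3025. Prior precision 1/σ₀² = 1/32.0356; data precision n/σ² = 7/0.3025.
w = (n/σ²)/(1/σ₀² + n/σ²) = n·σ₀²/(σ² + n·σ₀²) = 7·32.0356/(0.3025 + 7·32.0356) = 224.2492/224.5517 = 0.9987.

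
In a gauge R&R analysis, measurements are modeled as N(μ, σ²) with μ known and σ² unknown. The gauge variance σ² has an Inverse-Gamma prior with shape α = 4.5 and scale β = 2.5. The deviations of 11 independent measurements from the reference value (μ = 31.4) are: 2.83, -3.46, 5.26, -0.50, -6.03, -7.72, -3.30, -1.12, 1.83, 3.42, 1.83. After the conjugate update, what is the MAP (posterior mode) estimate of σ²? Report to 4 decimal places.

8.1544

With known mean μ and an Inverse-Gamma(α, β) prior on σ², the Normal likelihood is conjugate: posterior is Inv-Gamma(α + n/2, β + Σ(xᵢ−μ)²/2).
Σ(xᵢ−μ)² = (2.83)² + (-3.46)² + (5.26)² + (-0.50)² + (-6.03)² + (-7.72)² + (-3.30)² + (-1.12)² + (1.83)² + (3.42)² + (1.83)² = 174.3960.
Posterior: Inv-Gamma(4.5 + 11/2, 2.5 + 174.3960/2) = Inv-Gamma(10.00, 89.69800).
Mode = β/(α+1) = 89.69800/11.00 = 8.1544.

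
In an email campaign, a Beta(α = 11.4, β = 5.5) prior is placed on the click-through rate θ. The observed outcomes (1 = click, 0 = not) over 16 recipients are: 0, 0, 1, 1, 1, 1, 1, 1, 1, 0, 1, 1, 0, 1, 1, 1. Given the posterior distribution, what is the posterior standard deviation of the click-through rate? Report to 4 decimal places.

0.0778

The Beta prior is conjugate to a Binomial/Bernoulli likelihood; the update adds successes to α and failures to β.
Posterior: Beta(α+k, β+n−k) = Beta(11.4+12, 5.5+4) = Beta(23.4, 9.5).
Var = αβ/((α+β)²(α+β+1)) = 23.4·9.5/(32.9²·33.9) = 0.00605826; SD = √0.00605826 = 0.0778.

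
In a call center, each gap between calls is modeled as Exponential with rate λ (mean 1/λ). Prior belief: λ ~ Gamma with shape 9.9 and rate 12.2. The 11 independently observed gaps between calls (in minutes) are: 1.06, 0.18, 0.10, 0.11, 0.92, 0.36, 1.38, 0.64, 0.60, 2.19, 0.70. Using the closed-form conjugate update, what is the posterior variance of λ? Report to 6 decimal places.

0.050025

With a Gamma(shape α, rate β) prior on the exponential rate λ, the posterior after n observations with total T = Σxᵢ is Gamma(α+n, β+T).
Sum of observations T = 8.24 minutes; n = 11.
Posterior: Gamma(9.9+11, 12.2+8.24) = Gamma(20.9, 20.44).
Var = α/β² = 0.050025.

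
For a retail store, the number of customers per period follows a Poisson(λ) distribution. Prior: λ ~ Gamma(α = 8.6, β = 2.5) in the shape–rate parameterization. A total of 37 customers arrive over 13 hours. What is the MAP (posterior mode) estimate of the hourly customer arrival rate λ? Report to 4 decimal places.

With a Gamma(shape α, rate β) prior, the Poisson likelihood is conjugate: the posterior is Gamma(α + ΣXᵢ, β + n).
Posterior: Gamma(α+S, β+n) = Gamma(8.6+37, 2.5+13) = Gamma(45.6, 15.5).
Mode of Gamma(α,β) for α≥1 is (α−1)/β = 44.6/15.5 = 2.8774.

2.8774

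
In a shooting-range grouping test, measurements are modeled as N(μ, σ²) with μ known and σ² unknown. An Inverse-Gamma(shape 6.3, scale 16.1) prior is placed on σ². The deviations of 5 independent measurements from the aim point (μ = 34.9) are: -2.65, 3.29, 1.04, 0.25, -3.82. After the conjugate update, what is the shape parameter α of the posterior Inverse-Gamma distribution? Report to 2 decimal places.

With known mean μ and an Inverse-Gamma(α, β) prior on σ², the Normal likelihood is conjugate: posterior is Inv-Gamma(α + n/2, β + Σ(xᵢ−μ)²/2).
Σ(xᵢ−μ)² = (-2.65)² + (3.29)² + (1.04)² + (0.25)² + (-3.82)² = 33.5831.
Posterior: Inv-Gamma(6.3 + 5/2, 16.1 + 33.5831/2) = Inv-Gamma(8.80, 32.89155).
Posterior α = 8.80.

8.80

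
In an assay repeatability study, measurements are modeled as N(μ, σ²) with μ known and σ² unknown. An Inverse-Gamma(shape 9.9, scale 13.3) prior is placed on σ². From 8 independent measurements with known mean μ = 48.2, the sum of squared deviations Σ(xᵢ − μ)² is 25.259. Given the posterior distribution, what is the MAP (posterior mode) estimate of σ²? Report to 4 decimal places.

1.7402

With known mean μ and an Inverse-Gamma(α, β) prior on σ², the Normal likelihood is conjugate: posterior is Inv-Gamma(α + n/2, β + Σ(xᵢ−μ)²/2).
Posterior: Inv-Gamma(9.9 + 8/2, 13.3 + 25.259/2) = Inv-Gamma(13.90, 25.9295).
Mode = β/(α+1) = 25.9295/14.90 = 1.7402.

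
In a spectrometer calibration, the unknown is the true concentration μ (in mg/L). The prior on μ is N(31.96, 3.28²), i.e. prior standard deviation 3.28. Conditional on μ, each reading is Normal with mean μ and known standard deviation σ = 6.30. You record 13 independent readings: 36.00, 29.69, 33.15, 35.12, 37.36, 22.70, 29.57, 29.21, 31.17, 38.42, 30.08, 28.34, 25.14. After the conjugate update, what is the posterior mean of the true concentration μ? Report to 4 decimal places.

For Normal data with known variance σ², a Normal(μ₀, σ₀²) prior on μ is conjugate. Posterior precision = 1/σ₀² + n/σ²; posterior mean is the precision-weighted average of μ₀ and x̄.
Σxᵢ = 36.00 + 29.69 + 33.15 + 35.12 + 37.36 + 22.70 + 29.57 + 29.21 + 31.17 + 38.42 + 30.08 + 28.34 + 25.14 = 405.95, so n·x̄ = 405.95.
σ₀² = 3.28² = 10.7584, σ² = 6.30² = 39.69; σ² + n·σ₀² = 39.69 + 13·10.7584 = 179.5492.
Posterior mean = (μ₀/σ₀² + n·x̄/σ²)/(1/σ₀² + n/σ²) = (σ²·μ₀ + σ₀²·n·x̄)/(σ² + n·σ₀²) = (39.69·31.96 + 10.7584·405.95)/179.5492 = 5635.86488/179.5492 = 31.3890.

31.3890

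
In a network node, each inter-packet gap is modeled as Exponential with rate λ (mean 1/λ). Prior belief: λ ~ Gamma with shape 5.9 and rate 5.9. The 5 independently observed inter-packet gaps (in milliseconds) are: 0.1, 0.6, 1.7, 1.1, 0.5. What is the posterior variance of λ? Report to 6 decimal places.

With a Gamma(shape α, rate β) prior on the exponential rate λ, the posterior after n observations with total T = Σxᵢ is Gamma(α+n, β+T).
Sum of observations T = 4.0 milliseconds; n = 5.
Posterior: Gamma(5.9+5, 5.9+4.0) = Gamma(10.9, 9.9).
Var = α/β² = 0.111213.

0.111213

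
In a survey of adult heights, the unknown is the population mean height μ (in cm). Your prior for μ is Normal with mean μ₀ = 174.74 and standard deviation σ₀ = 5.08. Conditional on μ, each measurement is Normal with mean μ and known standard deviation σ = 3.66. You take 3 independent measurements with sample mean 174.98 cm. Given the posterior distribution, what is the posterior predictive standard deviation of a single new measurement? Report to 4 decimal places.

4.1475

For Normal data with known variance σ², a Normal(μ₀, σ₀²) prior on μ is conjugate. Posterior precision = 1/σ₀² + n/σ²; posterior mean is the precision-weighted average of μ₀ and x̄.
σ₀² = 5.08² = 25.8064, σ² = 3.66² = 13.3956; σ² + n·σ₀² = 13.3956 + 3·25.8064 = 90.8148.
Posterior precision = 1/σ₀² + n/σ² = 1/25.8064 + 3/13.3956 = (σ² + n·σ₀²)/(σ₀²σ²) = 90.8148/(25.8064·13.3956); posterior variance σₙ² = σ₀²σ²/(σ² + n·σ₀²) = 25.8064·13.3956/90.8148 = 3.806562.
Predictive variance for one new observation = σₙ² + σ² = 25.8064·13.3956/90.8148 + 13.3956 = σ²·(σ₀² + 90.8148)/90.8148 = 13.3956·116.6212/90.8148 = 17.202162; SD = √(13.3956·116.6212/90.8148) = 4.1475.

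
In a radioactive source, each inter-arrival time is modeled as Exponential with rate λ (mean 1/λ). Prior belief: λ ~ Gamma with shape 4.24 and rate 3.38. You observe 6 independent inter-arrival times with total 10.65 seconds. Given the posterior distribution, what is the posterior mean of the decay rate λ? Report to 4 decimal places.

With a Gamma(shape α, rate β) prior on the exponential rate λ, the posterior after n observations with total T = Σxᵢ is Gamma(α+n, β+T).
Posterior: Gamma(4.24+6, 3.38+10.65) = Gamma(10.24, 14.03).
Posterior mean of λ = α/β = 10.24/14.03 = 0.7299.

0.7299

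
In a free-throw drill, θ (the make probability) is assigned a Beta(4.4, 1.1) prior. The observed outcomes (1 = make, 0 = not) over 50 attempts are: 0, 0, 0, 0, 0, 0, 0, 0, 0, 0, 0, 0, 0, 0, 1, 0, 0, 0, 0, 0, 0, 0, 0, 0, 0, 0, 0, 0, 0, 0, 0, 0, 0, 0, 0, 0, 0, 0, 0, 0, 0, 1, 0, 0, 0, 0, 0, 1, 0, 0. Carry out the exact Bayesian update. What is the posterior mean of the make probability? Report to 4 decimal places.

0.1333

The Beta prior is conjugate to a Binomial/Bernoulli likelihood; the update adds successes to α and failures to β.
Posterior: Beta(α+k, β+n−k) = Beta(4.4+3, 1.1+47) = Beta(7.4, 48.1).
Posterior mean = α/(α+β) = 7.4/55.5 = 0.1333.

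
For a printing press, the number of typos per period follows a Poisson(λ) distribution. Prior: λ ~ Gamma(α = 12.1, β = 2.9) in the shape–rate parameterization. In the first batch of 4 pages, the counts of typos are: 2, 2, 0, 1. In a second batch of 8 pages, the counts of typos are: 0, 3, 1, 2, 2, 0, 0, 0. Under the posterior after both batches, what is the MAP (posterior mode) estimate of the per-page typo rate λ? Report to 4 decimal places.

1.6174

With a Gamma(shape α, rate β) prior, the Poisson likelihood is conjugate: the posterior is Gamma(α + ΣXᵢ, β + n).
Batch 1: sum of counts S = 5 over n = 4 pages.
After batch 1: Gamma(α+S, β+n) = Gamma(12.1+5, 2.9+4) = Gamma(17.1, 6.9).
Batch 2: sum of counts S = 8 over n = 8 pages.
After batch 2: Gamma(α+S, β+n) = Gamma(17.1+8, 6.9+8) = Gamma(25.1, 14.9).
Mode of Gamma(α,β) for α≥1 is (α−1)/β = 24.1/14.9 = 1.6174.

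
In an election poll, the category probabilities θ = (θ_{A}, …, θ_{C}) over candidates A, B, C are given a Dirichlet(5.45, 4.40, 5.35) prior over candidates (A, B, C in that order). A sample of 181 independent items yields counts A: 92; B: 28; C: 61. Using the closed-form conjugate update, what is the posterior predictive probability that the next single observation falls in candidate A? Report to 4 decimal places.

0.4967

The Dirichlet prior is conjugate to the Multinomial likelihood: each posterior αⱼ = prior αⱼ + observed count nⱼ.
Posterior concentration: (97.45, 32.40, 66.35), total = 196.20.
P(next = A | data) = α_{A}/Σα = 0.4967.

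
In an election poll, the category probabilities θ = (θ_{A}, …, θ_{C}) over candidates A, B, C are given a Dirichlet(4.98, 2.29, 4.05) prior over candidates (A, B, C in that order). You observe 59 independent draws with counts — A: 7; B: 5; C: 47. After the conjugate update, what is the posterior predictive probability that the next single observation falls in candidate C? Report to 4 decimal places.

The Dirichlet prior is conjugate to the Multinomial likelihood: each posterior αⱼ = prior αⱼ + observed count nⱼ.
Posterior concentration: (11.98, 7.29, 51.05), total = 70.32.
P(next = C | data) = α_{C}/Σα = 0.7260.

0.7260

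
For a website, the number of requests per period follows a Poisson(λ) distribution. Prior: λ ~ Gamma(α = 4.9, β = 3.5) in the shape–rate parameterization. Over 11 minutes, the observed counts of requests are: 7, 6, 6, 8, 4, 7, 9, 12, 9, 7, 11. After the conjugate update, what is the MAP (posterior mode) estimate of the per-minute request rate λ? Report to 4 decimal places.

6.2000

With a Gamma(shape α, rate β) prior, the Poisson likelihood is conjugate: the posterior is Gamma(α + ΣXᵢ, β + n).
Sum of counts S = 86 over n = 11 minutes.
Posterior: Gamma(α+S, β+n) = Gamma(4.9+86, 3.5+11) = Gamma(90.9, 14.5).
Mode of Gamma(α,β) for α≥1 is (α−1)/β = 89.9/14.5 = 6.2000.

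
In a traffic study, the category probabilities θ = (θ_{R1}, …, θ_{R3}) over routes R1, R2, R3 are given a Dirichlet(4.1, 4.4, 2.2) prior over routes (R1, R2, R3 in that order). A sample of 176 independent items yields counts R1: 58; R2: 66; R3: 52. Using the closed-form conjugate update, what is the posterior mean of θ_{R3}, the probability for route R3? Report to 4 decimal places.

0.2903

The Dirichlet prior is conjugate to the Multinomial likelihood: each posterior αⱼ = prior αⱼ + observed count nⱼ.
Posterior concentration: (62.1, 70.4, 54.2), total = 186.7.
E[θ_{R3}|data] = α_{R3}/Σα = 54.2/186.7 = 0.2903.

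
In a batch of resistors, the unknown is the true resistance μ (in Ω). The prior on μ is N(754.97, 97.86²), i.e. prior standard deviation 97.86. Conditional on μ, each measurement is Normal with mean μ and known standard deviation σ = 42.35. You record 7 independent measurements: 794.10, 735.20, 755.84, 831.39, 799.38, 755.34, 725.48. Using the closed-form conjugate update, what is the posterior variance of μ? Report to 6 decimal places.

249.541128

For Normal data with known variance σ², a Normal(μ₀, σ₀²) prior on μ is conjugate. Posterior precision = 1/σ₀² + n/σ²; posterior mean is the precision-weighted average of μ₀ and x̄.
σ₀² = 97.86² = 9576.5796, σ² = 42.35² = 1793.5225; σ² + n·σ₀² = 1793.5225 + 7·9576.5796 = 68829.5797.
Posterior precision = 1/σ₀² + n/σ² = 1/9576.5796 + 7/1793.5225 = (σ² + n·σ₀²)/(σ₀²σ²) = 68829.5797/(9576.5796·1793.5225); posterior variance σₙ² = σ₀²σ²/(σ² + n·σ₀²) = 9576.5796·1793.5225/68829.5797 = 249.541128.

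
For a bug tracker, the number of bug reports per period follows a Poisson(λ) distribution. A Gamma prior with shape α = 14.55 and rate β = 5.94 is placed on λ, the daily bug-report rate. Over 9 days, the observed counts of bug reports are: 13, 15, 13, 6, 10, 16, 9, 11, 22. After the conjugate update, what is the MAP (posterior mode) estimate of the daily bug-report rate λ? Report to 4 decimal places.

8.6044

With a Gamma(shape α, rate β) prior, the Poisson likelihood is conjugate: the posterior is Gamma(α + ΣXᵢ, β + n).
Sum of counts S = 115 over n = 9 days.
Posterior: Gamma(α+S, β+n) = Gamma(14.55+115, 5.94+9) = Gamma(129.55, 14.94).
Mode of Gamma(α,β) for α≥1 is (α−1)/β = 128.55/14.94 = 8.6044.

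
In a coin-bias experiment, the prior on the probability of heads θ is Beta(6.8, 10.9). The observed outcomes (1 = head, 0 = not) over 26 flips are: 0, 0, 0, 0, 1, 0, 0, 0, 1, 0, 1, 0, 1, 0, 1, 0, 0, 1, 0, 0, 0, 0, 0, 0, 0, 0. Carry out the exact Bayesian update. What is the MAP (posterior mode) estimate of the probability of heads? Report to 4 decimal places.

0.2830

The Beta prior is conjugate to a Binomial/Bernoulli likelihood; the update adds successes to α and failures to β.
Posterior: Beta(α+k, β+n−k) = Beta(6.8+6, 10.9+20) = Beta(12.8, 30.9).
Mode of Beta(a,b) for a,b>1 is (a−1)/(a+b−2) = 11.8/41.7 = 0.2830.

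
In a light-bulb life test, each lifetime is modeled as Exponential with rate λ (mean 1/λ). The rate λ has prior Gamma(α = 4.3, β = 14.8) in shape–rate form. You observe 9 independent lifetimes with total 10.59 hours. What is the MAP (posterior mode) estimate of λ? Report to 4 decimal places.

0.4844

With a Gamma(shape α, rate β) prior on the exponential rate λ, the posterior after n observations with total T = Σxᵢ is Gamma(α+n, β+T).
Posterior: Gamma(4.3+9, 14.8+10.59) = Gamma(13.3, 25.39).
Mode = (α−1)/β = 0.4844.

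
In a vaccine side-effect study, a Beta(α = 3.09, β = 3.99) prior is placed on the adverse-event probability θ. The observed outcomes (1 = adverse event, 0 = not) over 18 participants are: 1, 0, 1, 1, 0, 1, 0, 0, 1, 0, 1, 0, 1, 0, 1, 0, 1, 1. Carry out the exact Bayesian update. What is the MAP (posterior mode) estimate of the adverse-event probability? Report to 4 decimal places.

0.5238

The Beta prior is conjugate to a Binomial/Bernoulli likelihood; the update adds successes to α and failures to β.
Posterior: Beta(α+k, β+n−k) = Beta(3.09+10, 3.99+8) = Beta(13.09, 11.99).
Mode of Beta(a,b) for a,b>1 is (a−1)/(a+b−2) = 12.09/23.08 = 0.5238.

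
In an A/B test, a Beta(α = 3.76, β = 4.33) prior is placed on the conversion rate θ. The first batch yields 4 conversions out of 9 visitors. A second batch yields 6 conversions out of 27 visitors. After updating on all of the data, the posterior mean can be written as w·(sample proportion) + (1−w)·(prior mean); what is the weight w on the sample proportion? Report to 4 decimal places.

0.8165

The Beta prior is conjugate to a Binomial/Bernoulli likelihood; the update adds successes to α and failures to β.
Total number of visitors: n = 9 + 27 = 36.
Posterior mean = (α₀+k)/(α₀+β₀+n) = [n/(α₀+β₀+n)]·(k/n) + [(α₀+β₀)/(α₀+β₀+n)]·α₀/(α₀+β₀), so only n and the prior enter the weight.
The weight on the data is w = n/(α₀+β₀+n) = 36/(3.76+4.33+36) = 36/44.09 = 0.8165.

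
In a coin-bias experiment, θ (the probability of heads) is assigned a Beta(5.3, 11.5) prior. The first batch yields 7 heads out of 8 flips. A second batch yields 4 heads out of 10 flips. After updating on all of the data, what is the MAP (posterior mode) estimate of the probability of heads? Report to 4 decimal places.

The Beta prior is conjugate to a Binomial/Bernoulli likelihood; the update adds successes to α and failures to β.
After batch 1: Beta(5.3+7, 11.5+1) = Beta(12.3, 12.5).
After batch 2: Beta(12.3+4, 12.5+6) = Beta(16.3, 18.5).
Mode of Beta(a,b) for a,b>1 is (a−1)/(a+b−2) = 15.3/32.8 = 0.4665.

0.4665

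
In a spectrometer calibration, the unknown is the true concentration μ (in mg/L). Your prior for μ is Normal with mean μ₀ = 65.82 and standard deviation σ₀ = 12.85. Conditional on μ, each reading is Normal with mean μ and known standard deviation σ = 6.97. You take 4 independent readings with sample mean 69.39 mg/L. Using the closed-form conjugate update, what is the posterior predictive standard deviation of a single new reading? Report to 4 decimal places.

For Normal data with known variance σ², a Normal(μ₀, σ₀²) prior on μ is conjugate. Posterior precision = 1/σ₀² + n/σ²; posterior mean is the precision-weighted average of μ₀ and x̄.
σ₀² = 12.85² = 165.1225, σ² = 6.97² = 48.5809; σ² + n·σ₀² = 48.5809 + 4·165.1225 = 709.0709.
Posterior precision = 1/σ₀² + n/σ² = 1/165.1225 + 4/48.5809 = (σ² + n·σ₀²)/(σ₀²σ²) = 709.0709/(165.1225·48.5809); posterior variance σₙ² = σ₀²σ²/(σ² + n·σ₀²) = 165.1225·48.5809/709.0709 = 11.313114.
Predictive variance for one new observation = σₙ² + σ² = 165.1225·48.5809/709.0709 + 48.5809 = σ²·(σ₀² + 709.0709)/709.0709 = 48.5809·874.1934/709.0709 = 59.894014; SD = √(48.5809·874.1934/709.0709) = 7.7391.

7.7391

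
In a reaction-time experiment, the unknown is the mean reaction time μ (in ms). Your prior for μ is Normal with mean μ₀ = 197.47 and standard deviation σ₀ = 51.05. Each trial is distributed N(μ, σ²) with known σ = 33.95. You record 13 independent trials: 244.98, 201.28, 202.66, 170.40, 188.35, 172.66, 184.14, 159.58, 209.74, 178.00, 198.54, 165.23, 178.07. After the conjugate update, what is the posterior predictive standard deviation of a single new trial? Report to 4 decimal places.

35.1902

For Normal data with known variance σ², a Normal(μ₀, σ₀²) prior on μ is conjugate. Posterior precision = 1/σ₀² + n/σ²; posterior mean is the precision-weighted average of μ₀ and x̄.
σ₀² = 51.05² = 2606.1025, σ² = 33.95² = 1152.6025; σ² + n·σ₀² = 1152.6025 + 13·2606.1025 = 35031.935.
Posterior precision = 1/σ₀² + n/σ² = 1/2606.1025 + 13/1152.6025 = (σ² + n·σ₀²)/(σ₀²σ²) = 35031.935/(2606.1025·1152.6025); posterior variance σₙ² = σ₀²σ²/(σ² + n·σ₀²) = 2606.1025·1152.6025/35031.935 = 85.744629.
Predictive variance for one new observation = σₙ² + σ² = 2606.1025·1152.6025/35031.935 + 1152.6025 = σ²·(σ₀² + 35031.935)/35031.935 = 1152.6025·37638.0375/35031.935 = 1238.347129; SD = √(1152.6025·37638.0375/35031.935) = 35.1902.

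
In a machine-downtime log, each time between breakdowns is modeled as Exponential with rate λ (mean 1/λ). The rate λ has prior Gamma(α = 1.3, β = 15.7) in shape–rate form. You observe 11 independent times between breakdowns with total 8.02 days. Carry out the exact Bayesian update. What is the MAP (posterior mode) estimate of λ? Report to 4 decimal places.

With a Gamma(shape α, rate β) prior on the exponential rate λ, the posterior after n observations with total T = Σxᵢ is Gamma(α+n, β+T).
Posterior: Gamma(1.3+11, 15.7+8.02) = Gamma(12.3, 23.72).
Mode = (α−1)/β = 0.4764.

0.4764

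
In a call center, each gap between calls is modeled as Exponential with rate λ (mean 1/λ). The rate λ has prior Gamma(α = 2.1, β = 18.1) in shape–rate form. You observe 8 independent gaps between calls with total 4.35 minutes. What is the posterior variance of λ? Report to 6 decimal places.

With a Gamma(shape α, rate β) prior on the exponential rate λ, the posterior after n observations with total T = Σxᵢ is Gamma(α+n, β+T).
Posterior: Gamma(2.1+8, 18.1+4.35) = Gamma(10.1, 22.45).
Var = α/β² = 0.020040.

0.020040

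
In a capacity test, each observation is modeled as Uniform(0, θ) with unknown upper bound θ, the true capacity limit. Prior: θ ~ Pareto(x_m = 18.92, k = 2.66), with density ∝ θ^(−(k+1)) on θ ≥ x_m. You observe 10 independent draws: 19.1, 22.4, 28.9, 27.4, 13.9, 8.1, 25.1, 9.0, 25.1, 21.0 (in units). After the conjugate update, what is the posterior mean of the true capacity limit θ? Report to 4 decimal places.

31.3786

A Pareto(scale x_m, shape k) prior on the upper bound θ of Uniform(0, θ) is conjugate: posterior is Pareto(max(x_m, max xᵢ), k + n).
Sample maximum = 28.9; prior scale x_m = 18.92 → posterior scale = max = 28.90.
Posterior shape = 2.66 + 10 = 12.66.
E[θ|data] = k·x_m/(k−1) = 12.66·28.90/11.66 = 31.3786.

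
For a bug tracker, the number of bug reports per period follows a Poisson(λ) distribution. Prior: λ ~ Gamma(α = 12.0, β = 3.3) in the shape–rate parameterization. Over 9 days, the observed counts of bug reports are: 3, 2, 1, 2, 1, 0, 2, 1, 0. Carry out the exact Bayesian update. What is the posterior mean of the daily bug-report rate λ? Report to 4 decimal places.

With a Gamma(shape α, rate β) prior, the Poisson likelihood is conjugate: the posterior is Gamma(α + ΣXᵢ, β + n).
Sum of counts S = 12 over n = 9 days.
Posterior: Gamma(α+S, β+n) = Gamma(12.0+12, 3.3+9) = Gamma(24.0, 12.3).
Posterior mean = α/β = 24.0/12.3 = 1.9512.

1.9512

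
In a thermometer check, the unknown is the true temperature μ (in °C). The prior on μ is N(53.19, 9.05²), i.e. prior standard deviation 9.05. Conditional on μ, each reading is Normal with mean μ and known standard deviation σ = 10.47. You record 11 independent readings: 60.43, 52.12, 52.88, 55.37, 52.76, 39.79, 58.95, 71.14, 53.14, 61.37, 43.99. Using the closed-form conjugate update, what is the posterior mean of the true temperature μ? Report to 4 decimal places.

54.5557

For Normal data with known variance σ², a Normal(μ₀, σ₀²) prior on μ is conjugate. Posterior precision = 1/σ₀² + n/σ²; posterior mean is the precision-weighted average of μ₀ and x̄.
Σxᵢ = 60.43 + 52.12 + 52.88 + 55.37 + 52.76 + 39.79 + 58.95 + 71.14 + 53.14 + 61.37 + 43.99 = 601.94, so n·x̄ = 601.94.
σ₀² = 9.05² = 81.9025, σ² = 10.47² = 109.6209; σ² + n·σ₀² = 109.6209 + 11·81.9025 = 1010.5484.
Posterior mean = (μ₀/σ₀² + n·x̄/σ²)/(1/σ₀² + n/σ²) = (σ²·μ₀ + σ₀²·n·x̄)/(σ² + n·σ₀²) = (109.6209·53.19 + 81.9025·601.94)/1010.5484 = 55131.126521/1010.5484 = 54.5557.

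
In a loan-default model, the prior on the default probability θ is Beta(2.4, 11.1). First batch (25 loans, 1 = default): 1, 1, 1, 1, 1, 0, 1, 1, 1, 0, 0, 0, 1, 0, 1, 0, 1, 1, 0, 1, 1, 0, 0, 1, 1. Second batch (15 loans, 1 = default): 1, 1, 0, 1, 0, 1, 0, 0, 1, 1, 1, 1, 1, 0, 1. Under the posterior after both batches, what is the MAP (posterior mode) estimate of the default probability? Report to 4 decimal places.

The Beta prior is conjugate to a Binomial/Bernoulli likelihood; the update adds successes to α and failures to β.
After batch 1: Beta(2.4+16, 11.1+9) = Beta(18.4, 20.1).
After batch 2: Beta(18.4+10, 20.1+5) = Beta(28.4, 25.1).
Mode of Beta(a,b) for a,b>1 is (a−1)/(a+b−2) = 27.4/51.5 = 0.5320.

0.5320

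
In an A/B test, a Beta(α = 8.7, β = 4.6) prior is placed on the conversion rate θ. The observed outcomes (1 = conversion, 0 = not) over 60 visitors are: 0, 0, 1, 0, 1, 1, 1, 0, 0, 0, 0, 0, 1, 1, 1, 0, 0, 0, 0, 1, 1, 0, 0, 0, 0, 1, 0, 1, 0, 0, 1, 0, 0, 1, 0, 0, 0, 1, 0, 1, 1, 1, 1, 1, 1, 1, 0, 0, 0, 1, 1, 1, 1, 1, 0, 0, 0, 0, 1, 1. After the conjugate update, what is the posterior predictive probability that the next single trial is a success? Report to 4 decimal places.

The Beta prior is conjugate to a Binomial/Bernoulli likelihood; the update adds successes to α and failures to β.
Posterior: Beta(α+k, β+n−k) = Beta(8.7+28, 4.6+32) = Beta(36.7, 36.6).
For a single future Bernoulli trial, P(success | data) = α/(α+β) = 0.5007.

0.5007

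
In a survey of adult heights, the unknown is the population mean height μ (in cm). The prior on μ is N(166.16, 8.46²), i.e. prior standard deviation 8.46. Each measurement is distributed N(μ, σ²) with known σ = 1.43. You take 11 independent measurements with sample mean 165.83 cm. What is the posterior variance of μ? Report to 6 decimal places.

0.185418

For Normal data with known variance σ², a Normal(μ₀, σ₀²) prior on μ is conjugate. Posterior precision = 1/σ₀² + n/σ²; posterior mean is the precision-weighted average of μ₀ and x̄.
σ₀² = 8.46² = 71.5716, σ² = 1.43² = 2.0449; σ² + n·σ₀² = 2.0449 + 11·71.5716 = 789.3325.
Posterior precision = 1/σ₀² + n/σ² = 1/71.5716 + 11/2.0449 = (σ² + n·σ₀²)/(σ₀²σ²) = 789.3325/(71.5716·2.0449); posterior variance σₙ² = σ₀²σ²/(σ² + n·σ₀²) = 71.5716·2.0449/789.3325 = 0.185418.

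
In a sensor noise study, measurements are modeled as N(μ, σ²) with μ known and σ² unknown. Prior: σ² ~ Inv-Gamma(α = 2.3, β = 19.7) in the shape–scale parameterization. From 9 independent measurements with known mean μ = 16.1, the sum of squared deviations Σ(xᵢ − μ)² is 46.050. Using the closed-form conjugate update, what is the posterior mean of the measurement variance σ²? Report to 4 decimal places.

With known mean μ and an Inverse-Gamma(α, β) prior on σ², the Normal likelihood is conjugate: posterior is Inv-Gamma(α + n/2, β + Σ(xᵢ−μ)²/2).
Posterior: Inv-Gamma(2.3 + 9/2, 19.7 + 46.050/2) = Inv-Gamma(6.80, 42.7250).
E[σ²|data] = β/(α−1) = 42.7250/5.80 = 7.3664.

7.3664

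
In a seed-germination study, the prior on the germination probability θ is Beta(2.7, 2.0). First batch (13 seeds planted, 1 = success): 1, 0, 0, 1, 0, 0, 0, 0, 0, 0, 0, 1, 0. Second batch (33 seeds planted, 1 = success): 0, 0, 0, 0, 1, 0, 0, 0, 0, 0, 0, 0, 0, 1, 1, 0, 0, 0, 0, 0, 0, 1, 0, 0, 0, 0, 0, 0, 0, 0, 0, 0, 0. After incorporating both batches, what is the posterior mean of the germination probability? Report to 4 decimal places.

0.1913

The Beta prior is conjugate to a Binomial/Bernoulli likelihood; the update adds successes to α and failures to β.
After batch 1: Beta(2.7+3, 2.0+10) = Beta(5.7, 12.0).
After batch 2: Beta(5.7+4, 12.0+29) = Beta(9.7, 41.0).
Posterior mean = α/(α+β) = 9.7/50.7 = 0.1913.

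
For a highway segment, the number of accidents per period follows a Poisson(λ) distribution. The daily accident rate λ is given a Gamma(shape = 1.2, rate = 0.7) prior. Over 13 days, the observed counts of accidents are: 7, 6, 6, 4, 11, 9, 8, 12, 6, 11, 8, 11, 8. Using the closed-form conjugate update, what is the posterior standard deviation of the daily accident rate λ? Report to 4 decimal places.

0.7593

With a Gamma(shape α, rate β) prior, the Poisson likelihood is conjugate: the posterior is Gamma(α + ΣXᵢ, β + n).
Sum of counts S = 107 over n = 13 days.
Posterior: Gamma(α+S, β+n) = Gamma(1.2+107, 0.7+13) = Gamma(108.2, 13.7).
SD = √α/β = √108.2/13.7 = 0.7593.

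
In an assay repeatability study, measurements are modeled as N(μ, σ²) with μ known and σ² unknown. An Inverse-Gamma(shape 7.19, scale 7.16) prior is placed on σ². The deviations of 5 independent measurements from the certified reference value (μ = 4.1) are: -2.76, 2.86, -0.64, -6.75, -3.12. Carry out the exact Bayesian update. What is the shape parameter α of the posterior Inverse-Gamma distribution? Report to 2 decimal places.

With known mean μ and an Inverse-Gamma(α, β) prior on σ², the Normal likelihood is conjugate: posterior is Inv-Gamma(α + n/2, β + Σ(xᵢ−μ)²/2).
Σ(xᵢ−μ)² = (-2.76)² + (2.86)² + (-0.64)² + (-6.75)² + (-3.12)² = 71.5037.
Posterior: Inv-Gamma(7.19 + 5/2, 7.16 + 71.5037/2) = Inv-Gamma(9.69, 42.91185).
Posterior α = 9.69.

9.69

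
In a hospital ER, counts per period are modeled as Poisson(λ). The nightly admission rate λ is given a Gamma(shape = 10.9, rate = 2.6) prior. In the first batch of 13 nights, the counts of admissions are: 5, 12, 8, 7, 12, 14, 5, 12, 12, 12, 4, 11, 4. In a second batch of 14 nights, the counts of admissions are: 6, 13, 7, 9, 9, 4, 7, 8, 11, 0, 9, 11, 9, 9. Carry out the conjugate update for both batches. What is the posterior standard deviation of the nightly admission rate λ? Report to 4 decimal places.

With a Gamma(shape α, rate β) prior, the Poisson likelihood is conjugate: the posterior is Gamma(α + ΣXᵢ, β + n).
Batch 1: sum of counts S = 118 over n = 13 nights.
After batch 1: Gamma(α+S, β+n) = Gamma(10.9+118, 2.6+13) = Gamma(128.9, 15.6).
Batch 2: sum of counts S = 112 over n = 14 nights.
After batch 2: Gamma(α+S, β+n) = Gamma(128.9+112, 15.6+14) = Gamma(240.9, 29.6).
SD = √α/β = √240.9/29.6 = 0.5244.

0.5244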